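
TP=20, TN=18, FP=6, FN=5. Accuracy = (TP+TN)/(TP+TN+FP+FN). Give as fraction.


Accuracy = (TP + TN) / (TP + TN + FP + FN)
TP + TN = 20 + 18 = 38
Total = 20 + 18 + 6 + 5 = 49
Accuracy = 38 / 49 = 38/49

38/49


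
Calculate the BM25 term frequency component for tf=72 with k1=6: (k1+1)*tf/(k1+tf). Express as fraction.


BM25 TF component = (k1+1)*tf / (k1+tf)
k1 = 6, tf = 72
Numerator = (6+1)*72 = 504
Denominator = 6 + 72 = 78
= 504/78 = 84/13

84/13


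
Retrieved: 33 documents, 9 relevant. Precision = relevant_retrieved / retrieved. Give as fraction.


Precision = relevant_retrieved / total_retrieved
= 9 / 33
= 9 / (9 + 24)
= 3/11

3/11


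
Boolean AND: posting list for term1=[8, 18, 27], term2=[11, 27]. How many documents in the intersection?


Boolean AND: find intersection of posting lists
term1 docs: [8, 18, 27]
term2 docs: [11, 27]
Intersection: [27]
|intersection| = 1

1


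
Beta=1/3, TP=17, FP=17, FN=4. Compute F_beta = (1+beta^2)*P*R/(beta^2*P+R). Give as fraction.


P = TP/(TP+FP) = 17/34 = 1/2
R = TP/(TP+FN) = 17/21 = 17/21
beta^2 = 1/3^2 = 1/9
(1 + beta^2) = 10/9
Numerator = (1+beta^2)*P*R = 85/189
Denominator = beta^2*P + R = 1/18 + 17/21 = 109/126
F_beta = 170/327

170/327


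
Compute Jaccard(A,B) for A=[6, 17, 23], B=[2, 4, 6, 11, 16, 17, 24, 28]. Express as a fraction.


A intersect B = [6, 17]
|A intersect B| = 2
A union B = [2, 4, 6, 11, 16, 17, 23, 24, 28]
|A union B| = 9
Jaccard = 2/9 = 2/9

2/9


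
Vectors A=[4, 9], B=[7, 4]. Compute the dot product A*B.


Dot product = sum of element-wise products
A[0]*B[0] = 4*7 = 28
A[1]*B[1] = 9*4 = 36
Sum = 28 + 36 = 64

64


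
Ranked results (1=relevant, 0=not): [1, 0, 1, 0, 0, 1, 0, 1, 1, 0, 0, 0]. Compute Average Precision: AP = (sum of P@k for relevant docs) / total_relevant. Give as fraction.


Computing P@k for each relevant position:
Position 1: relevant, P@1 = 1/1 = 1
Position 2: not relevant
Position 3: relevant, P@3 = 2/3 = 2/3
Position 4: not relevant
Position 5: not relevant
Position 6: relevant, P@6 = 3/6 = 1/2
Position 7: not relevant
Position 8: relevant, P@8 = 4/8 = 1/2
Position 9: relevant, P@9 = 5/9 = 5/9
Position 10: not relevant
Position 11: not relevant
Position 12: not relevant
Sum of P@k = 1 + 2/3 + 1/2 + 1/2 + 5/9 = 29/9
AP = 29/9 / 5 = 29/45

29/45


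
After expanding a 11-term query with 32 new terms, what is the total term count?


Original terms: 11
Expansion terms: 32
Total = 11 + 32 = 43

43


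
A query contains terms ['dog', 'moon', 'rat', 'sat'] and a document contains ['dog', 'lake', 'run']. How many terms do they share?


Query terms: ['dog', 'moon', 'rat', 'sat']
Document terms: ['dog', 'lake', 'run']
Common terms: ['dog']
Overlap count = 1

1


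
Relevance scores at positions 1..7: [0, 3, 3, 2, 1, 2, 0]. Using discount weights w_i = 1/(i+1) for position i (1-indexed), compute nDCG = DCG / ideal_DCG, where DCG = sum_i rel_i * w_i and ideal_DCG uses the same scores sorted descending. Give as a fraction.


Position discount weights w_i = 1/(i+1) for i=1..7:
Weights = [1/2, 1/3, 1/4, 1/5, 1/6, 1/7, 1/8]
Actual relevance: [0, 3, 3, 2, 1, 2, 0]
DCG = 0/2 + 3/3 + 3/4 + 2/5 + 1/6 + 2/7 + 0/8 = 1093/420
Ideal relevance (sorted desc): [3, 3, 2, 2, 1, 0, 0]
Ideal DCG = 3/2 + 3/3 + 2/4 + 2/5 + 1/6 + 0/7 + 0/8 = 107/30
nDCG = DCG / ideal_DCG = 1093/420 / 107/30 = 1093/1498

1093/1498


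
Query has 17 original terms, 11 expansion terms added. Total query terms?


Original terms: 17
Expansion terms: 11
Total = 17 + 11 = 28

28


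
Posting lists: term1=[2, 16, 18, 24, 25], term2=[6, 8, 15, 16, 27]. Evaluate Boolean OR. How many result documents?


Boolean OR: find union of posting lists
term1 docs: [2, 16, 18, 24, 25]
term2 docs: [6, 8, 15, 16, 27]
Union: [2, 6, 8, 15, 16, 18, 24, 25, 27]
|union| = 9

9


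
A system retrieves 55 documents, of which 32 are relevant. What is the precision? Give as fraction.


Precision = relevant_retrieved / total_retrieved
= 32 / 55
= 32 / (32 + 23)
= 32/55

32/55


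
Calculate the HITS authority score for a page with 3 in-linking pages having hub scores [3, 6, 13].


Authority = sum of hub scores of in-linkers
In-link 1: hub score = 3
In-link 2: hub score = 6
In-link 3: hub score = 13
Authority = 3 + 6 + 13 = 22

22


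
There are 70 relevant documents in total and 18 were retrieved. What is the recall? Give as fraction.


Recall = retrieved_relevant / total_relevant
= 18 / 70
= 18 / (18 + 52)
= 9/35

9/35


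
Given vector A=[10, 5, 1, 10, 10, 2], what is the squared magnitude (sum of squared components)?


|A|^2 = sum of squared components
A[0]^2 = 10^2 = 100
A[1]^2 = 5^2 = 25
A[2]^2 = 1^2 = 1
A[3]^2 = 10^2 = 100
A[4]^2 = 10^2 = 100
A[5]^2 = 2^2 = 4
Sum = 100 + 25 + 1 + 100 + 100 + 4 = 330

330


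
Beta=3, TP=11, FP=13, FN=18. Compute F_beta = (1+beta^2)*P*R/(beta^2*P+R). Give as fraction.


P = TP/(TP+FP) = 11/24 = 11/24
R = TP/(TP+FN) = 11/29 = 11/29
beta^2 = 3^2 = 9
(1 + beta^2) = 10
Numerator = (1+beta^2)*P*R = 605/348
Denominator = beta^2*P + R = 33/8 + 11/29 = 1045/232
F_beta = 22/57

22/57


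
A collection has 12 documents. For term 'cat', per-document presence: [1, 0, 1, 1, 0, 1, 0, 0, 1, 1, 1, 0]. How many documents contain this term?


Checking each document for 'cat':
Doc 1: present
Doc 2: absent
Doc 3: present
Doc 4: present
Doc 5: absent
Doc 6: present
Doc 7: absent
Doc 8: absent
Doc 9: present
Doc 10: present
Doc 11: present
Doc 12: absent
df = sum of presences = 1 + 0 + 1 + 1 + 0 + 1 + 0 + 0 + 1 + 1 + 1 + 0 = 7

7


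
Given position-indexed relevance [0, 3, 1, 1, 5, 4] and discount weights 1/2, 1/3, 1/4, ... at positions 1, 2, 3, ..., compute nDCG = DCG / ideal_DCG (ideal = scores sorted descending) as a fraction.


Position discount weights w_i = 1/(i+1) for i=1..6:
Weights = [1/2, 1/3, 1/4, 1/5, 1/6, 1/7]
Actual relevance: [0, 3, 1, 1, 5, 4]
DCG = 0/2 + 3/3 + 1/4 + 1/5 + 5/6 + 4/7 = 1199/420
Ideal relevance (sorted desc): [5, 4, 3, 1, 1, 0]
Ideal DCG = 5/2 + 4/3 + 3/4 + 1/5 + 1/6 + 0/7 = 99/20
nDCG = DCG / ideal_DCG = 1199/420 / 99/20 = 109/189

109/189


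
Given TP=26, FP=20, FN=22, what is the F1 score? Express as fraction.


F1 = 2 * P * R / (P + R)
P = TP/(TP+FP) = 26/46 = 13/23
R = TP/(TP+FN) = 26/48 = 13/24
2 * P * R = 2 * 13/23 * 13/24 = 169/276
P + R = 13/23 + 13/24 = 611/552
F1 = 169/276 / 611/552 = 26/47

26/47


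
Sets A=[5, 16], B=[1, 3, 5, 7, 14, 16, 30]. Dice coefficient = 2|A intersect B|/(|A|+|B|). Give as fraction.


A intersect B = [5, 16]
|A intersect B| = 2
|A| = 2, |B| = 7
Dice = 2*2 / (2+7)
= 4 / 9 = 4/9

4/9


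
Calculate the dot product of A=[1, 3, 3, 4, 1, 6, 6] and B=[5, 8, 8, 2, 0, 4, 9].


Dot product = sum of element-wise products
A[0]*B[0] = 1*5 = 5
A[1]*B[1] = 3*8 = 24
A[2]*B[2] = 3*8 = 24
A[3]*B[3] = 4*2 = 8
A[4]*B[4] = 1*0 = 0
A[5]*B[5] = 6*4 = 24
A[6]*B[6] = 6*9 = 54
Sum = 5 + 24 + 24 + 8 + 0 + 24 + 54 = 139

139


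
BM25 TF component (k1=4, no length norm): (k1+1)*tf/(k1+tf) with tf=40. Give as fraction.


BM25 TF component = (k1+1)*tf / (k1+tf)
k1 = 4, tf = 40
Numerator = (4+1)*40 = 200
Denominator = 4 + 40 = 44
= 200/44 = 50/11

50/11


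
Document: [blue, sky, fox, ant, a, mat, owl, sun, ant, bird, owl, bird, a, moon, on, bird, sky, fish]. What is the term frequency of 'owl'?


Document has 18 words
Scanning for 'owl':
Found at positions: [6, 10]
Count = 2

2


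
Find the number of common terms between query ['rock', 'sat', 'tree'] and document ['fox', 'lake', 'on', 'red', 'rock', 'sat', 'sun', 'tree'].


Query terms: ['rock', 'sat', 'tree']
Document terms: ['fox', 'lake', 'on', 'red', 'rock', 'sat', 'sun', 'tree']
Common terms: ['rock', 'sat', 'tree']
Overlap count = 3

3


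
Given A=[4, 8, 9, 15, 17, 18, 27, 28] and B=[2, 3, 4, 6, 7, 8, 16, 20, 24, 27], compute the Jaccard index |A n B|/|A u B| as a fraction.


A intersect B = [4, 8, 27]
|A intersect B| = 3
A union B = [2, 3, 4, 6, 7, 8, 9, 15, 16, 17, 18, 20, 24, 27, 28]
|A union B| = 15
Jaccard = 3/15 = 1/5

1/5


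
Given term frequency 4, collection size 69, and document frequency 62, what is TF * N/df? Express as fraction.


TF * (N/df)
= 4 * (69/62)
= 4 * 69/62
= 138/31

138/31


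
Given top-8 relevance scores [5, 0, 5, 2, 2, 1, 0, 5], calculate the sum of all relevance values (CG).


Cumulative Gain = sum of relevance scores
Position 1: rel=5, running sum=5
Position 2: rel=0, running sum=5
Position 3: rel=5, running sum=10
Position 4: rel=2, running sum=12
Position 5: rel=2, running sum=14
Position 6: rel=1, running sum=15
Position 7: rel=0, running sum=15
Position 8: rel=5, running sum=20
CG = 20

20


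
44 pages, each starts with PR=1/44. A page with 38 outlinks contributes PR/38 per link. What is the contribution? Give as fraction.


Initial PR = 1/44 = 1/44
Outlinks = 38
Contribution per link = PR / outlinks
= 1/44 / 38
= 1/1672

1/1672


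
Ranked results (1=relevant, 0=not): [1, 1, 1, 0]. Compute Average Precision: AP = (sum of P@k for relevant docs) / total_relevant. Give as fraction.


Computing P@k for each relevant position:
Position 1: relevant, P@1 = 1/1 = 1
Position 2: relevant, P@2 = 2/2 = 1
Position 3: relevant, P@3 = 3/3 = 1
Position 4: not relevant
Sum of P@k = 1 + 1 + 1 = 3
AP = 3 / 3 = 1

1


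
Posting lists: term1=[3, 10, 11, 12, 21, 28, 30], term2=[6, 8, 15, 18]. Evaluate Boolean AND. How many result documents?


Boolean AND: find intersection of posting lists
term1 docs: [3, 10, 11, 12, 21, 28, 30]
term2 docs: [6, 8, 15, 18]
Intersection: []
|intersection| = 0

0


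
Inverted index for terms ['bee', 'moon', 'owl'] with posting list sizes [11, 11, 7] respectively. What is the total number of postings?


Summing posting list sizes:
'bee': 11 postings
'moon': 11 postings
'owl': 7 postings
Total = 11 + 11 + 7 = 29

29


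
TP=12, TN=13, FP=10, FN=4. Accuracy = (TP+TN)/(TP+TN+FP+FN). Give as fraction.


Accuracy = (TP + TN) / (TP + TN + FP + FN)
TP + TN = 12 + 13 = 25
Total = 12 + 13 + 10 + 4 = 39
Accuracy = 25 / 39 = 25/39

25/39


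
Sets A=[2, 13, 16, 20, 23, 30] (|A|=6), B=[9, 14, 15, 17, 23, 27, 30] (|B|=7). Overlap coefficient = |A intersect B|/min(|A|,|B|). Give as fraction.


A intersect B = [23, 30]
|A intersect B| = 2
min(|A|, |B|) = min(6, 7) = 6
Overlap = 2 / 6 = 1/3

1/3


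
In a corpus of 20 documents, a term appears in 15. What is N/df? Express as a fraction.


IDF ratio = N / df
= 20 / 15
= 4/3

4/3


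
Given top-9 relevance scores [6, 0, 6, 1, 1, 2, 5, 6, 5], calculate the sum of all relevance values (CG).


Cumulative Gain = sum of relevance scores
Position 1: rel=6, running sum=6
Position 2: rel=0, running sum=6
Position 3: rel=6, running sum=12
Position 4: rel=1, running sum=13
Position 5: rel=1, running sum=14
Position 6: rel=2, running sum=16
Position 7: rel=5, running sum=21
Position 8: rel=6, running sum=27
Position 9: rel=5, running sum=32
CG = 32

32


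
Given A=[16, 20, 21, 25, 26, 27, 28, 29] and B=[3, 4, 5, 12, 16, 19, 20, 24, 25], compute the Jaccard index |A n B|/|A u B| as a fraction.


A intersect B = [16, 20, 25]
|A intersect B| = 3
A union B = [3, 4, 5, 12, 16, 19, 20, 21, 24, 25, 26, 27, 28, 29]
|A union B| = 14
Jaccard = 3/14 = 3/14

3/14


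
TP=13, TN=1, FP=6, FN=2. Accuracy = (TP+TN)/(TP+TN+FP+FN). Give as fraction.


Accuracy = (TP + TN) / (TP + TN + FP + FN)
TP + TN = 13 + 1 = 14
Total = 13 + 1 + 6 + 2 = 22
Accuracy = 14 / 22 = 7/11

7/11


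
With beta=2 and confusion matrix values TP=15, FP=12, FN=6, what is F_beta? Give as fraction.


P = TP/(TP+FP) = 15/27 = 5/9
R = TP/(TP+FN) = 15/21 = 5/7
beta^2 = 2^2 = 4
(1 + beta^2) = 5
Numerator = (1+beta^2)*P*R = 125/63
Denominator = beta^2*P + R = 20/9 + 5/7 = 185/63
F_beta = 25/37

25/37


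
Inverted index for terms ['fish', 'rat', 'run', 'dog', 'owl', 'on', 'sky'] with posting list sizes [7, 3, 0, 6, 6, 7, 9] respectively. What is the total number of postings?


Summing posting list sizes:
'fish': 7 postings
'rat': 3 postings
'run': 0 postings
'dog': 6 postings
'owl': 6 postings
'on': 7 postings
'sky': 9 postings
Total = 7 + 3 + 0 + 6 + 6 + 7 + 9 = 38

38


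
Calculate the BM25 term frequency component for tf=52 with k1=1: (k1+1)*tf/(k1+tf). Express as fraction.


BM25 TF component = (k1+1)*tf / (k1+tf)
k1 = 1, tf = 52
Numerator = (1+1)*52 = 104
Denominator = 1 + 52 = 53
= 104/53 = 104/53

104/53


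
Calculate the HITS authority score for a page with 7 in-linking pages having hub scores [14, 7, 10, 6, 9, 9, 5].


Authority = sum of hub scores of in-linkers
In-link 1: hub score = 14
In-link 2: hub score = 7
In-link 3: hub score = 10
In-link 4: hub score = 6
In-link 5: hub score = 9
In-link 6: hub score = 9
In-link 7: hub score = 5
Authority = 14 + 7 + 10 + 6 + 9 + 9 + 5 = 60

60


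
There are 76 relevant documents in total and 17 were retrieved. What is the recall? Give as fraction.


Recall = retrieved_relevant / total_relevant
= 17 / 76
= 17 / (17 + 59)
= 17/76

17/76


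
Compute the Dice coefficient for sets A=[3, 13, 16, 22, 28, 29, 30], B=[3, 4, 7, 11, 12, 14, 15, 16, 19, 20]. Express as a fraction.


A intersect B = [3, 16]
|A intersect B| = 2
|A| = 7, |B| = 10
Dice = 2*2 / (7+10)
= 4 / 17 = 4/17

4/17


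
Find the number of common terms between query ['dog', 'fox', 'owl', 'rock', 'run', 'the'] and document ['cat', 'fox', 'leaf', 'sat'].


Query terms: ['dog', 'fox', 'owl', 'rock', 'run', 'the']
Document terms: ['cat', 'fox', 'leaf', 'sat']
Common terms: ['fox']
Overlap count = 1

1


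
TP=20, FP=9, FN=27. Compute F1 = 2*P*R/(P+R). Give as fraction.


F1 = 2 * P * R / (P + R)
P = TP/(TP+FP) = 20/29 = 20/29
R = TP/(TP+FN) = 20/47 = 20/47
2 * P * R = 2 * 20/29 * 20/47 = 800/1363
P + R = 20/29 + 20/47 = 1520/1363
F1 = 800/1363 / 1520/1363 = 10/19

10/19


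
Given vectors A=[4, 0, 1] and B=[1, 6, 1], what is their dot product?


Dot product = sum of element-wise products
A[0]*B[0] = 4*1 = 4
A[1]*B[1] = 0*6 = 0
A[2]*B[2] = 1*1 = 1
Sum = 4 + 0 + 1 = 5

5


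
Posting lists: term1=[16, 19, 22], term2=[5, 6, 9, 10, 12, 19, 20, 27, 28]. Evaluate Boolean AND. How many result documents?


Boolean AND: find intersection of posting lists
term1 docs: [16, 19, 22]
term2 docs: [5, 6, 9, 10, 12, 19, 20, 27, 28]
Intersection: [19]
|intersection| = 1

1


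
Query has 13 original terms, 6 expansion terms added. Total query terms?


Original terms: 13
Expansion terms: 6
Total = 13 + 6 = 19

19


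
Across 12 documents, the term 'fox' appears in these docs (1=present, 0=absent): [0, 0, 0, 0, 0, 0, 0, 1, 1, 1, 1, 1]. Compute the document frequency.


Checking each document for 'fox':
Doc 1: absent
Doc 2: absent
Doc 3: absent
Doc 4: absent
Doc 5: absent
Doc 6: absent
Doc 7: absent
Doc 8: present
Doc 9: present
Doc 10: present
Doc 11: present
Doc 12: present
df = sum of presences = 0 + 0 + 0 + 0 + 0 + 0 + 0 + 1 + 1 + 1 + 1 + 1 = 5

5


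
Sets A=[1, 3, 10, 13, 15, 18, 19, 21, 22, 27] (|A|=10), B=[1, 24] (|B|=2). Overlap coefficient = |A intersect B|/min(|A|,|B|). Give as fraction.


A intersect B = [1]
|A intersect B| = 1
min(|A|, |B|) = min(10, 2) = 2
Overlap = 1 / 2 = 1/2

1/2


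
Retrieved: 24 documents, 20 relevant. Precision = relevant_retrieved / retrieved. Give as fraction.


Precision = relevant_retrieved / total_retrieved
= 20 / 24
= 20 / (20 + 4)
= 5/6

5/6


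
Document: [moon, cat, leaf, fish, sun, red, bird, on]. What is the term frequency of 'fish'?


Document has 8 words
Scanning for 'fish':
Found at positions: [3]
Count = 1

1


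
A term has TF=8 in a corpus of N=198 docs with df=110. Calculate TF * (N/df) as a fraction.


TF * (N/df)
= 8 * (198/110)
= 8 * 9/5
= 72/5

72/5


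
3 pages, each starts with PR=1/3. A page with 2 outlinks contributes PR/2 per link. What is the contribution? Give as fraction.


Initial PR = 1/3 = 1/3
Outlinks = 2
Contribution per link = PR / outlinks
= 1/3 / 2
= 1/6

1/6


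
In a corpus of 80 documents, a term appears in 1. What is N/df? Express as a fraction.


IDF ratio = N / df
= 80 / 1
= 80

80


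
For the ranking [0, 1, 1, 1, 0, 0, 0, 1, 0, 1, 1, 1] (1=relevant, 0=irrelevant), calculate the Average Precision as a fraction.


Computing P@k for each relevant position:
Position 1: not relevant
Position 2: relevant, P@2 = 1/2 = 1/2
Position 3: relevant, P@3 = 2/3 = 2/3
Position 4: relevant, P@4 = 3/4 = 3/4
Position 5: not relevant
Position 6: not relevant
Position 7: not relevant
Position 8: relevant, P@8 = 4/8 = 1/2
Position 9: not relevant
Position 10: relevant, P@10 = 5/10 = 1/2
Position 11: relevant, P@11 = 6/11 = 6/11
Position 12: relevant, P@12 = 7/12 = 7/12
Sum of P@k = 1/2 + 2/3 + 3/4 + 1/2 + 1/2 + 6/11 + 7/12 = 89/22
AP = 89/22 / 7 = 89/154

89/154


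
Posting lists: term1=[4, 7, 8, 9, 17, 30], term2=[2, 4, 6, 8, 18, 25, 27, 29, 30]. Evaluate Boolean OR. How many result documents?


Boolean OR: find union of posting lists
term1 docs: [4, 7, 8, 9, 17, 30]
term2 docs: [2, 4, 6, 8, 18, 25, 27, 29, 30]
Union: [2, 4, 6, 7, 8, 9, 17, 18, 25, 27, 29, 30]
|union| = 12

12


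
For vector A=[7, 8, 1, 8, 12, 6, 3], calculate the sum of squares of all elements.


|A|^2 = sum of squared components
A[0]^2 = 7^2 = 49
A[1]^2 = 8^2 = 64
A[2]^2 = 1^2 = 1
A[3]^2 = 8^2 = 64
A[4]^2 = 12^2 = 144
A[5]^2 = 6^2 = 36
A[6]^2 = 3^2 = 9
Sum = 49 + 64 + 1 + 64 + 144 + 36 + 9 = 367

367


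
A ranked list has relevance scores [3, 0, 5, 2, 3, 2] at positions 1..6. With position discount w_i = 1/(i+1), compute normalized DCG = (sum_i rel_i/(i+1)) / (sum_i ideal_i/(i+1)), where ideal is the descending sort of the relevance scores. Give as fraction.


Position discount weights w_i = 1/(i+1) for i=1..6:
Weights = [1/2, 1/3, 1/4, 1/5, 1/6, 1/7]
Actual relevance: [3, 0, 5, 2, 3, 2]
DCG = 3/2 + 0/3 + 5/4 + 2/5 + 3/6 + 2/7 = 551/140
Ideal relevance (sorted desc): [5, 3, 3, 2, 2, 0]
Ideal DCG = 5/2 + 3/3 + 3/4 + 2/5 + 2/6 + 0/7 = 299/60
nDCG = DCG / ideal_DCG = 551/140 / 299/60 = 1653/2093

1653/2093


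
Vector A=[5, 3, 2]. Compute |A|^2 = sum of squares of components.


|A|^2 = sum of squared components
A[0]^2 = 5^2 = 25
A[1]^2 = 3^2 = 9
A[2]^2 = 2^2 = 4
Sum = 25 + 9 + 4 = 38

38


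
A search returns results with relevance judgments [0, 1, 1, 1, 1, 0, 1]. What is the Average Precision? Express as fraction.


Computing P@k for each relevant position:
Position 1: not relevant
Position 2: relevant, P@2 = 1/2 = 1/2
Position 3: relevant, P@3 = 2/3 = 2/3
Position 4: relevant, P@4 = 3/4 = 3/4
Position 5: relevant, P@5 = 4/5 = 4/5
Position 6: not relevant
Position 7: relevant, P@7 = 5/7 = 5/7
Sum of P@k = 1/2 + 2/3 + 3/4 + 4/5 + 5/7 = 1441/420
AP = 1441/420 / 5 = 1441/2100

1441/2100


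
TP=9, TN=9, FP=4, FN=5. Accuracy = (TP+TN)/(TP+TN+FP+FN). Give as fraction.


Accuracy = (TP + TN) / (TP + TN + FP + FN)
TP + TN = 9 + 9 = 18
Total = 9 + 9 + 4 + 5 = 27
Accuracy = 18 / 27 = 2/3

2/3


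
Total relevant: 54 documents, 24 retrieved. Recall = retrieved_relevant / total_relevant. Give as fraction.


Recall = retrieved_relevant / total_relevant
= 24 / 54
= 24 / (24 + 30)
= 4/9

4/9


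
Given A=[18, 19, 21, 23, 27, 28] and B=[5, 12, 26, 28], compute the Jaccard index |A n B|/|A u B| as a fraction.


A intersect B = [28]
|A intersect B| = 1
A union B = [5, 12, 18, 19, 21, 23, 26, 27, 28]
|A union B| = 9
Jaccard = 1/9 = 1/9

1/9


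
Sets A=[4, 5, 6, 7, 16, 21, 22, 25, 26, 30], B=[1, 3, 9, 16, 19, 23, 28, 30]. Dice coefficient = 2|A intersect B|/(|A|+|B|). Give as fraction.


A intersect B = [16, 30]
|A intersect B| = 2
|A| = 10, |B| = 8
Dice = 2*2 / (10+8)
= 4 / 18 = 2/9

2/9


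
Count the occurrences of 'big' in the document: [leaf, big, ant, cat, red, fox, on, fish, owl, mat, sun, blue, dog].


Document has 13 words
Scanning for 'big':
Found at positions: [1]
Count = 1

1


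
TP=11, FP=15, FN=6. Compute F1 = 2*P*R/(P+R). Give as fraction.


F1 = 2 * P * R / (P + R)
P = TP/(TP+FP) = 11/26 = 11/26
R = TP/(TP+FN) = 11/17 = 11/17
2 * P * R = 2 * 11/26 * 11/17 = 121/221
P + R = 11/26 + 11/17 = 473/442
F1 = 121/221 / 473/442 = 22/43

22/43


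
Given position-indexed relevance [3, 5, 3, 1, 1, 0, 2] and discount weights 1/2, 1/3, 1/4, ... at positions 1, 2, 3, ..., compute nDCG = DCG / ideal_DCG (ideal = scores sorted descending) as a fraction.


Position discount weights w_i = 1/(i+1) for i=1..7:
Weights = [1/2, 1/3, 1/4, 1/5, 1/6, 1/7, 1/8]
Actual relevance: [3, 5, 3, 1, 1, 0, 2]
DCG = 3/2 + 5/3 + 3/4 + 1/5 + 1/6 + 0/7 + 2/8 = 68/15
Ideal relevance (sorted desc): [5, 3, 3, 2, 1, 1, 0]
Ideal DCG = 5/2 + 3/3 + 3/4 + 2/5 + 1/6 + 1/7 + 0/8 = 2083/420
nDCG = DCG / ideal_DCG = 68/15 / 2083/420 = 1904/2083

1904/2083


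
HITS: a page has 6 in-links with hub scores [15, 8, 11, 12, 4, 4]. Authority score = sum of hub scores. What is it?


Authority = sum of hub scores of in-linkers
In-link 1: hub score = 15
In-link 2: hub score = 8
In-link 3: hub score = 11
In-link 4: hub score = 12
In-link 5: hub score = 4
In-link 6: hub score = 4
Authority = 15 + 8 + 11 + 12 + 4 + 4 = 54

54


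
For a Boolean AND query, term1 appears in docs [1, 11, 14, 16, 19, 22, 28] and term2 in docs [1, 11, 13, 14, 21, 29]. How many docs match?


Boolean AND: find intersection of posting lists
term1 docs: [1, 11, 14, 16, 19, 22, 28]
term2 docs: [1, 11, 13, 14, 21, 29]
Intersection: [1, 11, 14]
|intersection| = 3

3


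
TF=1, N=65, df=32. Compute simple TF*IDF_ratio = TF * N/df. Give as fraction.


TF * (N/df)
= 1 * (65/32)
= 1 * 65/32
= 65/32

65/32


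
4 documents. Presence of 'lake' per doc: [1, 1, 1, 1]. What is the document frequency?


Checking each document for 'lake':
Doc 1: present
Doc 2: present
Doc 3: present
Doc 4: present
df = sum of presences = 1 + 1 + 1 + 1 = 4

4


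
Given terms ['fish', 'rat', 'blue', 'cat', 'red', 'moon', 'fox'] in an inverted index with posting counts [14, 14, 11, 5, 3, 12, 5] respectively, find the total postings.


Summing posting list sizes:
'fish': 14 postings
'rat': 14 postings
'blue': 11 postings
'cat': 5 postings
'red': 3 postings
'moon': 12 postings
'fox': 5 postings
Total = 14 + 14 + 11 + 5 + 3 + 12 + 5 = 64

64


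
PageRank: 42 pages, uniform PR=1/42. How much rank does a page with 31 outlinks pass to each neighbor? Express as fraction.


Initial PR = 1/42 = 1/42
Outlinks = 31
Contribution per link = PR / outlinks
= 1/42 / 31
= 1/1302

1/1302


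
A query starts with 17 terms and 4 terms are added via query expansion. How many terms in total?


Original terms: 17
Expansion terms: 4
Total = 17 + 4 = 21

21


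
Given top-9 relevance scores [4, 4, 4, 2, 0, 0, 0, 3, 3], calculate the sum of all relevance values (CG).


Cumulative Gain = sum of relevance scores
Position 1: rel=4, running sum=4
Position 2: rel=4, running sum=8
Position 3: rel=4, running sum=12
Position 4: rel=2, running sum=14
Position 5: rel=0, running sum=14
Position 6: rel=0, running sum=14
Position 7: rel=0, running sum=14
Position 8: rel=3, running sum=17
Position 9: rel=3, running sum=20
CG = 20

20


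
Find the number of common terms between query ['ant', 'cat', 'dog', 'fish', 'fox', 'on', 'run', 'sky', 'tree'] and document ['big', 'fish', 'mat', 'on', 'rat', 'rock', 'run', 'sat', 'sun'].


Query terms: ['ant', 'cat', 'dog', 'fish', 'fox', 'on', 'run', 'sky', 'tree']
Document terms: ['big', 'fish', 'mat', 'on', 'rat', 'rock', 'run', 'sat', 'sun']
Common terms: ['fish', 'on', 'run']
Overlap count = 3

3


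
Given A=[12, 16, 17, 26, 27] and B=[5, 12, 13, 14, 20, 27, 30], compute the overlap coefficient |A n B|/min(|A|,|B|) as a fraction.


A intersect B = [12, 27]
|A intersect B| = 2
min(|A|, |B|) = min(5, 7) = 5
Overlap = 2 / 5 = 2/5

2/5


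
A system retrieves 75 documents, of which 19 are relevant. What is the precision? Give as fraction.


Precision = relevant_retrieved / total_retrieved
= 19 / 75
= 19 / (19 + 56)
= 19/75

19/75


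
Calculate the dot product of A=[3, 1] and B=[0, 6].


Dot product = sum of element-wise products
A[0]*B[0] = 3*0 = 0
A[1]*B[1] = 1*6 = 6
Sum = 0 + 6 = 6

6


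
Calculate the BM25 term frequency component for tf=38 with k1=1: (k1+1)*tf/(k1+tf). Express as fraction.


BM25 TF component = (k1+1)*tf / (k1+tf)
k1 = 1, tf = 38
Numerator = (1+1)*38 = 76
Denominator = 1 + 38 = 39
= 76/39 = 76/39

76/39


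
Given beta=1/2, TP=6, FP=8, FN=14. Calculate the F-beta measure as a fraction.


P = TP/(TP+FP) = 6/14 = 3/7
R = TP/(TP+FN) = 6/20 = 3/10
beta^2 = 1/2^2 = 1/4
(1 + beta^2) = 5/4
Numerator = (1+beta^2)*P*R = 9/56
Denominator = beta^2*P + R = 3/28 + 3/10 = 57/140
F_beta = 15/38

15/38


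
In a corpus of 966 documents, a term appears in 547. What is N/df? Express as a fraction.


IDF ratio = N / df
= 966 / 547
= 966/547

966/547


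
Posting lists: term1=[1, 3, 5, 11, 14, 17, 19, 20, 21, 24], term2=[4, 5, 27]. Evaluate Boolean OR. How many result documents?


Boolean OR: find union of posting lists
term1 docs: [1, 3, 5, 11, 14, 17, 19, 20, 21, 24]
term2 docs: [4, 5, 27]
Union: [1, 3, 4, 5, 11, 14, 17, 19, 20, 21, 24, 27]
|union| = 12

12


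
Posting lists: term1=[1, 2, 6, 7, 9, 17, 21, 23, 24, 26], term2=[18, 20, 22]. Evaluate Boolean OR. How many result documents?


Boolean OR: find union of posting lists
term1 docs: [1, 2, 6, 7, 9, 17, 21, 23, 24, 26]
term2 docs: [18, 20, 22]
Union: [1, 2, 6, 7, 9, 17, 18, 20, 21, 22, 23, 24, 26]
|union| = 13

13


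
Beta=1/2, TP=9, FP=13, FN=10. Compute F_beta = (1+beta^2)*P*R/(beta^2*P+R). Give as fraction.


P = TP/(TP+FP) = 9/22 = 9/22
R = TP/(TP+FN) = 9/19 = 9/19
beta^2 = 1/2^2 = 1/4
(1 + beta^2) = 5/4
Numerator = (1+beta^2)*P*R = 405/1672
Denominator = beta^2*P + R = 9/88 + 9/19 = 963/1672
F_beta = 45/107

45/107


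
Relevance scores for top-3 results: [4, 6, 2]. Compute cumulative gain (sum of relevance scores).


Cumulative Gain = sum of relevance scores
Position 1: rel=4, running sum=4
Position 2: rel=6, running sum=10
Position 3: rel=2, running sum=12
CG = 12

12


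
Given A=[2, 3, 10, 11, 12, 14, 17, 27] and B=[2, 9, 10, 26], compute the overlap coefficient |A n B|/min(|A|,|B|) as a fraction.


A intersect B = [2, 10]
|A intersect B| = 2
min(|A|, |B|) = min(8, 4) = 4
Overlap = 2 / 4 = 1/2

1/2


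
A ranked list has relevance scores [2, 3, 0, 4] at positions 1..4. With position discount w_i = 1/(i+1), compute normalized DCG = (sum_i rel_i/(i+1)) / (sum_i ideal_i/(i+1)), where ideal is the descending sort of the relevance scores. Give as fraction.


Position discount weights w_i = 1/(i+1) for i=1..4:
Weights = [1/2, 1/3, 1/4, 1/5]
Actual relevance: [2, 3, 0, 4]
DCG = 2/2 + 3/3 + 0/4 + 4/5 = 14/5
Ideal relevance (sorted desc): [4, 3, 2, 0]
Ideal DCG = 4/2 + 3/3 + 2/4 + 0/5 = 7/2
nDCG = DCG / ideal_DCG = 14/5 / 7/2 = 4/5

4/5


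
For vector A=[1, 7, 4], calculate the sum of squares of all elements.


|A|^2 = sum of squared components
A[0]^2 = 1^2 = 1
A[1]^2 = 7^2 = 49
A[2]^2 = 4^2 = 16
Sum = 1 + 49 + 16 = 66

66


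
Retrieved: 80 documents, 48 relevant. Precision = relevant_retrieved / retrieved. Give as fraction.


Precision = relevant_retrieved / total_retrieved
= 48 / 80
= 48 / (48 + 32)
= 3/5

3/5


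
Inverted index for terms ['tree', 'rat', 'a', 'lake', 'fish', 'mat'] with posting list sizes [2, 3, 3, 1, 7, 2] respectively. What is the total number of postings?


Summing posting list sizes:
'tree': 2 postings
'rat': 3 postings
'a': 3 postings
'lake': 1 postings
'fish': 7 postings
'mat': 2 postings
Total = 2 + 3 + 3 + 1 + 7 + 2 = 18

18


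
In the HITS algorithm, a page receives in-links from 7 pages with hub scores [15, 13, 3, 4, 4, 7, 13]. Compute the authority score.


Authority = sum of hub scores of in-linkers
In-link 1: hub score = 15
In-link 2: hub score = 13
In-link 3: hub score = 3
In-link 4: hub score = 4
In-link 5: hub score = 4
In-link 6: hub score = 7
In-link 7: hub score = 13
Authority = 15 + 13 + 3 + 4 + 4 + 7 + 13 = 59

59


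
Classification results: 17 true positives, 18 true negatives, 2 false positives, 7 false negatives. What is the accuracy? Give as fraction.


Accuracy = (TP + TN) / (TP + TN + FP + FN)
TP + TN = 17 + 18 = 35
Total = 17 + 18 + 2 + 7 = 44
Accuracy = 35 / 44 = 35/44

35/44


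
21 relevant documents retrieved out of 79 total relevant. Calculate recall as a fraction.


Recall = retrieved_relevant / total_relevant
= 21 / 79
= 21 / (21 + 58)
= 21/79

21/79


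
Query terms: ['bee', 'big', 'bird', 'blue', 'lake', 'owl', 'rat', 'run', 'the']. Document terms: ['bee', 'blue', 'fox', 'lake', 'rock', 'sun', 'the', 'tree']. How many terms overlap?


Query terms: ['bee', 'big', 'bird', 'blue', 'lake', 'owl', 'rat', 'run', 'the']
Document terms: ['bee', 'blue', 'fox', 'lake', 'rock', 'sun', 'the', 'tree']
Common terms: ['bee', 'blue', 'lake', 'the']
Overlap count = 4

4


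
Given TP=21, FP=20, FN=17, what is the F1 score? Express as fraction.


F1 = 2 * P * R / (P + R)
P = TP/(TP+FP) = 21/41 = 21/41
R = TP/(TP+FN) = 21/38 = 21/38
2 * P * R = 2 * 21/41 * 21/38 = 441/779
P + R = 21/41 + 21/38 = 1659/1558
F1 = 441/779 / 1659/1558 = 42/79

42/79


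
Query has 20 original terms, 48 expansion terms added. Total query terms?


Original terms: 20
Expansion terms: 48
Total = 20 + 48 = 68

68


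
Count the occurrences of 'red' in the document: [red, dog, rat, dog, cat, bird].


Document has 6 words
Scanning for 'red':
Found at positions: [0]
Count = 1

1


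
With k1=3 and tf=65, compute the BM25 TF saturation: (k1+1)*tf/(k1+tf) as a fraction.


BM25 TF component = (k1+1)*tf / (k1+tf)
k1 = 3, tf = 65
Numerator = (3+1)*65 = 260
Denominator = 3 + 65 = 68
= 260/68 = 65/17

65/17


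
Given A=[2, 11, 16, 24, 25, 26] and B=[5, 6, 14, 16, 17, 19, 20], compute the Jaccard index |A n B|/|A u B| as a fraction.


A intersect B = [16]
|A intersect B| = 1
A union B = [2, 5, 6, 11, 14, 16, 17, 19, 20, 24, 25, 26]
|A union B| = 12
Jaccard = 1/12 = 1/12

1/12


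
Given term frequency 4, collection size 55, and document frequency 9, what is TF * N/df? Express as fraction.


TF * (N/df)
= 4 * (55/9)
= 4 * 55/9
= 220/9

220/9


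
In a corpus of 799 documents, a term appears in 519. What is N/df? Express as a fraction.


IDF ratio = N / df
= 799 / 519
= 799/519

799/519


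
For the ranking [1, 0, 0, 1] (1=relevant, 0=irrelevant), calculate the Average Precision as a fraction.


Computing P@k for each relevant position:
Position 1: relevant, P@1 = 1/1 = 1
Position 2: not relevant
Position 3: not relevant
Position 4: relevant, P@4 = 2/4 = 1/2
Sum of P@k = 1 + 1/2 = 3/2
AP = 3/2 / 2 = 3/4

3/4


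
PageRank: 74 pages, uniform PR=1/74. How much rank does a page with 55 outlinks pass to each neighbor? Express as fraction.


Initial PR = 1/74 = 1/74
Outlinks = 55
Contribution per link = PR / outlinks
= 1/74 / 55
= 1/4070

1/4070


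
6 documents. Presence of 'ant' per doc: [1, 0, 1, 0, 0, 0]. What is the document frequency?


Checking each document for 'ant':
Doc 1: present
Doc 2: absent
Doc 3: present
Doc 4: absent
Doc 5: absent
Doc 6: absent
df = sum of presences = 1 + 0 + 1 + 0 + 0 + 0 = 2

2


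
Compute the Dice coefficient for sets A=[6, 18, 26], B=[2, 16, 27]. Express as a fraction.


A intersect B = []
|A intersect B| = 0
|A| = 3, |B| = 3
Dice = 2*0 / (3+3)
= 0 / 6 = 0

0


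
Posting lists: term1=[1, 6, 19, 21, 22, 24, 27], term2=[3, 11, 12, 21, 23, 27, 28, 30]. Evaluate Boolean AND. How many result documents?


Boolean AND: find intersection of posting lists
term1 docs: [1, 6, 19, 21, 22, 24, 27]
term2 docs: [3, 11, 12, 21, 23, 27, 28, 30]
Intersection: [21, 27]
|intersection| = 2

2


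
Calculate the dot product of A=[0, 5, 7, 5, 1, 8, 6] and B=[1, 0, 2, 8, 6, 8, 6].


Dot product = sum of element-wise products
A[0]*B[0] = 0*1 = 0
A[1]*B[1] = 5*0 = 0
A[2]*B[2] = 7*2 = 14
A[3]*B[3] = 5*8 = 40
A[4]*B[4] = 1*6 = 6
A[5]*B[5] = 8*8 = 64
A[6]*B[6] = 6*6 = 36
Sum = 0 + 0 + 14 + 40 + 6 + 64 + 36 = 160

160


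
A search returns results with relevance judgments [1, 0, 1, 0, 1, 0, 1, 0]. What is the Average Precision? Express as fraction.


Computing P@k for each relevant position:
Position 1: relevant, P@1 = 1/1 = 1
Position 2: not relevant
Position 3: relevant, P@3 = 2/3 = 2/3
Position 4: not relevant
Position 5: relevant, P@5 = 3/5 = 3/5
Position 6: not relevant
Position 7: relevant, P@7 = 4/7 = 4/7
Position 8: not relevant
Sum of P@k = 1 + 2/3 + 3/5 + 4/7 = 298/105
AP = 298/105 / 4 = 149/210

149/210


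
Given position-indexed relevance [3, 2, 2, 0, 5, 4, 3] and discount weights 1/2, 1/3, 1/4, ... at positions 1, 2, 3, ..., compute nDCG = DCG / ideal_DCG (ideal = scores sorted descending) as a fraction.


Position discount weights w_i = 1/(i+1) for i=1..7:
Weights = [1/2, 1/3, 1/4, 1/5, 1/6, 1/7, 1/8]
Actual relevance: [3, 2, 2, 0, 5, 4, 3]
DCG = 3/2 + 2/3 + 2/4 + 0/5 + 5/6 + 4/7 + 3/8 = 249/56
Ideal relevance (sorted desc): [5, 4, 3, 3, 2, 2, 0]
Ideal DCG = 5/2 + 4/3 + 3/4 + 3/5 + 2/6 + 2/7 + 0/8 = 2437/420
nDCG = DCG / ideal_DCG = 249/56 / 2437/420 = 3735/4874

3735/4874


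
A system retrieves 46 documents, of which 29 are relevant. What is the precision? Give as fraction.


Precision = relevant_retrieved / total_retrieved
= 29 / 46
= 29 / (29 + 17)
= 29/46

29/46


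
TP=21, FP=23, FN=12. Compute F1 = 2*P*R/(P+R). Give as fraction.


F1 = 2 * P * R / (P + R)
P = TP/(TP+FP) = 21/44 = 21/44
R = TP/(TP+FN) = 21/33 = 7/11
2 * P * R = 2 * 21/44 * 7/11 = 147/242
P + R = 21/44 + 7/11 = 49/44
F1 = 147/242 / 49/44 = 6/11

6/11


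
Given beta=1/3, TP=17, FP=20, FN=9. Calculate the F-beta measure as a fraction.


P = TP/(TP+FP) = 17/37 = 17/37
R = TP/(TP+FN) = 17/26 = 17/26
beta^2 = 1/3^2 = 1/9
(1 + beta^2) = 10/9
Numerator = (1+beta^2)*P*R = 1445/4329
Denominator = beta^2*P + R = 17/333 + 17/26 = 6103/8658
F_beta = 170/359

170/359


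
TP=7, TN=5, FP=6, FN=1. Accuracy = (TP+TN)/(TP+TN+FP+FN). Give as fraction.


Accuracy = (TP + TN) / (TP + TN + FP + FN)
TP + TN = 7 + 5 = 12
Total = 7 + 5 + 6 + 1 = 19
Accuracy = 12 / 19 = 12/19

12/19


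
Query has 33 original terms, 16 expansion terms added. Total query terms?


Original terms: 33
Expansion terms: 16
Total = 33 + 16 = 49

49


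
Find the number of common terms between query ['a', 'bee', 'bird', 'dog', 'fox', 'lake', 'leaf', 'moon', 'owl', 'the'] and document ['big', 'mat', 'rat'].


Query terms: ['a', 'bee', 'bird', 'dog', 'fox', 'lake', 'leaf', 'moon', 'owl', 'the']
Document terms: ['big', 'mat', 'rat']
Common terms: []
Overlap count = 0

0


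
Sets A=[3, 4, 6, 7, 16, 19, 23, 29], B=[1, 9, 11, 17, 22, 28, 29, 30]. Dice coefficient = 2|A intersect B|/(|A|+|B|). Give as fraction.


A intersect B = [29]
|A intersect B| = 1
|A| = 8, |B| = 8
Dice = 2*1 / (8+8)
= 2 / 16 = 1/8

1/8


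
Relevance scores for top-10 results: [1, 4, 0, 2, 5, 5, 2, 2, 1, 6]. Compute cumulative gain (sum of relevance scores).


Cumulative Gain = sum of relevance scores
Position 1: rel=1, running sum=1
Position 2: rel=4, running sum=5
Position 3: rel=0, running sum=5
Position 4: rel=2, running sum=7
Position 5: rel=5, running sum=12
Position 6: rel=5, running sum=17
Position 7: rel=2, running sum=19
Position 8: rel=2, running sum=21
Position 9: rel=1, running sum=22
Position 10: rel=6, running sum=28
CG = 28

28


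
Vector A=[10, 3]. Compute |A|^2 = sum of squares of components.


|A|^2 = sum of squared components
A[0]^2 = 10^2 = 100
A[1]^2 = 3^2 = 9
Sum = 100 + 9 = 109

109


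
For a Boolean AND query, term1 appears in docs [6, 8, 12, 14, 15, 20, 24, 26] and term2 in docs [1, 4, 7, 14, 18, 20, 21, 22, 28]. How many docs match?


Boolean AND: find intersection of posting lists
term1 docs: [6, 8, 12, 14, 15, 20, 24, 26]
term2 docs: [1, 4, 7, 14, 18, 20, 21, 22, 28]
Intersection: [14, 20]
|intersection| = 2

2


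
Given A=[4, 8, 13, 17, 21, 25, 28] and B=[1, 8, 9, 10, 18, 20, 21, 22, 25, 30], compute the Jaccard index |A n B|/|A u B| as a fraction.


A intersect B = [8, 21, 25]
|A intersect B| = 3
A union B = [1, 4, 8, 9, 10, 13, 17, 18, 20, 21, 22, 25, 28, 30]
|A union B| = 14
Jaccard = 3/14 = 3/14

3/14


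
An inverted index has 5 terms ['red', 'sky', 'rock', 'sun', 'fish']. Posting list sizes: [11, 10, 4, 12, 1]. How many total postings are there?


Summing posting list sizes:
'red': 11 postings
'sky': 10 postings
'rock': 4 postings
'sun': 12 postings
'fish': 1 postings
Total = 11 + 10 + 4 + 12 + 1 = 38

38


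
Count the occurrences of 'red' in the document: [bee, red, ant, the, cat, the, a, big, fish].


Document has 9 words
Scanning for 'red':
Found at positions: [1]
Count = 1

1


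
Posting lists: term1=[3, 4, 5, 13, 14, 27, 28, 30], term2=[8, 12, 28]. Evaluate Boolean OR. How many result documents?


Boolean OR: find union of posting lists
term1 docs: [3, 4, 5, 13, 14, 27, 28, 30]
term2 docs: [8, 12, 28]
Union: [3, 4, 5, 8, 12, 13, 14, 27, 28, 30]
|union| = 10

10


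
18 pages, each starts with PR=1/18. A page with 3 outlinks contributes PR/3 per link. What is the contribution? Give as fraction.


Initial PR = 1/18 = 1/18
Outlinks = 3
Contribution per link = PR / outlinks
= 1/18 / 3
= 1/54

1/54


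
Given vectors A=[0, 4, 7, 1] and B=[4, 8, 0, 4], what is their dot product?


Dot product = sum of element-wise products
A[0]*B[0] = 0*4 = 0
A[1]*B[1] = 4*8 = 32
A[2]*B[2] = 7*0 = 0
A[3]*B[3] = 1*4 = 4
Sum = 0 + 32 + 0 + 4 = 36

36


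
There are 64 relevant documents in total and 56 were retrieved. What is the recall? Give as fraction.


Recall = retrieved_relevant / total_relevant
= 56 / 64
= 56 / (56 + 8)
= 7/8

7/8


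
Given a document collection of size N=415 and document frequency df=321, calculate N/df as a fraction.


IDF ratio = N / df
= 415 / 321
= 415/321

415/321


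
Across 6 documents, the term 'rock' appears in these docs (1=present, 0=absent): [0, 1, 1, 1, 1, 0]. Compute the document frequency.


Checking each document for 'rock':
Doc 1: absent
Doc 2: present
Doc 3: present
Doc 4: present
Doc 5: present
Doc 6: absent
df = sum of presences = 0 + 1 + 1 + 1 + 1 + 0 = 4

4


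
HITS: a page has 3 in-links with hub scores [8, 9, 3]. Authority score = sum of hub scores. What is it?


Authority = sum of hub scores of in-linkers
In-link 1: hub score = 8
In-link 2: hub score = 9
In-link 3: hub score = 3
Authority = 8 + 9 + 3 = 20

20


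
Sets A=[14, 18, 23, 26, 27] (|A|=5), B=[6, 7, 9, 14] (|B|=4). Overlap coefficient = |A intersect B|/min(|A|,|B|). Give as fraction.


A intersect B = [14]
|A intersect B| = 1
min(|A|, |B|) = min(5, 4) = 4
Overlap = 1 / 4 = 1/4

1/4


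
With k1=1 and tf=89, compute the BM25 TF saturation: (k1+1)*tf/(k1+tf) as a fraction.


BM25 TF component = (k1+1)*tf / (k1+tf)
k1 = 1, tf = 89
Numerator = (1+1)*89 = 178
Denominator = 1 + 89 = 90
= 178/90 = 89/45

89/45


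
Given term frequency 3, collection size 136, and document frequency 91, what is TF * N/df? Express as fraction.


TF * (N/df)
= 3 * (136/91)
= 3 * 136/91
= 408/91

408/91


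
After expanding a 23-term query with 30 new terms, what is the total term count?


Original terms: 23
Expansion terms: 30
Total = 23 + 30 = 53

53


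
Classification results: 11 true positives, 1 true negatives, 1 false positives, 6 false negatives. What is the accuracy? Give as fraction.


Accuracy = (TP + TN) / (TP + TN + FP + FN)
TP + TN = 11 + 1 = 12
Total = 11 + 1 + 1 + 6 = 19
Accuracy = 12 / 19 = 12/19

12/19


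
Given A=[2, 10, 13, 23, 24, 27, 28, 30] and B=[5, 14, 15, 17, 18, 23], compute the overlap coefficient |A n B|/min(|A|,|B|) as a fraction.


A intersect B = [23]
|A intersect B| = 1
min(|A|, |B|) = min(8, 6) = 6
Overlap = 1 / 6 = 1/6

1/6


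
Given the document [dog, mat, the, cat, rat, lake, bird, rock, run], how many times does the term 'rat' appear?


Document has 9 words
Scanning for 'rat':
Found at positions: [4]
Count = 1

1
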